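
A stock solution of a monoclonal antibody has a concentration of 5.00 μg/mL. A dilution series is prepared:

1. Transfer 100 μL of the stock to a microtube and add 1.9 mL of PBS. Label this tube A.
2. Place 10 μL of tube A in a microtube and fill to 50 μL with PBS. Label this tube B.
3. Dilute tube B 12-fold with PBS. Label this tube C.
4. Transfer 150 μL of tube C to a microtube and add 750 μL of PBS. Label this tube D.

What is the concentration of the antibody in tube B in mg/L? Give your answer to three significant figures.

0.0500 mg/L

Step 1: 100 μL + 1.9 mL = 2000 μL total → factor 2000/100 = 20
Step 2: 10 μL brought to 50 μL → factor 50/10 = 5
Dilution factor through tube B = 20 × 5 = 100
[tube B] = 5.00 μg/mL / 100 = 0.05000 μg/mL = 0.0500 mg/L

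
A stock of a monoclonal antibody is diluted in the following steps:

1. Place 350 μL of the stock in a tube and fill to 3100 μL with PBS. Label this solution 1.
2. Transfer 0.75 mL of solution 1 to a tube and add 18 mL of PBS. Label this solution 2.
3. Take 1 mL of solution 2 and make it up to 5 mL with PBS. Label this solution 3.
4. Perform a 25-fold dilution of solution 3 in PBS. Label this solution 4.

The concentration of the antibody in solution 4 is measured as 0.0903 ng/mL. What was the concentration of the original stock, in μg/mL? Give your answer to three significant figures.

2.50 μg/mL

Step 1: 350 μL brought to 3100 μL → factor 3100/350 = 8.8571
Step 2: 0.75 mL + 18 mL = 18.75 mL total → factor 18.75/0.75 = 25
Step 3: 1 mL brought to 5 mL → factor 5/1 = 5
Step 4: 25-fold → factor 25
Overall dilution factor = 8.8571 × 25 × 5 × 25 = 27679
Stock = 0.0903 ng/mL × 27679 = 2499 ng/mL = 2.50 μg/mL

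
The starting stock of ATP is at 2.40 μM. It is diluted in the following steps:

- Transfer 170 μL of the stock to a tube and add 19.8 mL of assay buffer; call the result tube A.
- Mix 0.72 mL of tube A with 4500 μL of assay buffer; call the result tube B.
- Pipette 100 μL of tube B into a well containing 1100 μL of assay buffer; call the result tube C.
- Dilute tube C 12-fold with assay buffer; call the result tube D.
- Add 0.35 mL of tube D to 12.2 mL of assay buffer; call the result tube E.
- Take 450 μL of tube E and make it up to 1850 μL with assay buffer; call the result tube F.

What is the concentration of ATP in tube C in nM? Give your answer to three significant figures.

0.235 nM

Step 1: 170 μL + 19.8 mL = 19970 μL total → factor 19970/170 = 117.47
Step 2: 0.72 mL + 4500 μL = 5.22 mL total → factor 5.22/0.72 = 7.25
Step 3: 100 μL + 1100 μL = 1200 μL total → factor 1200/100 = 12
Dilution factor through tube C = 117.47 × 7.25 × 12 = 10220
[tube C] = 2.40 μM / 10220 = 0.0002348 μM = 0.235 nM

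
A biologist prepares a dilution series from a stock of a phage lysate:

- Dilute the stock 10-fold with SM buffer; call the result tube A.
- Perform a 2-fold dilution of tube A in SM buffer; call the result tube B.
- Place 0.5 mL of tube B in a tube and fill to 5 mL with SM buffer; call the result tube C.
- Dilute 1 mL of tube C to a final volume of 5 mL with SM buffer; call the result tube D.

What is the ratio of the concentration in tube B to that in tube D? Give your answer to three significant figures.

50.0

Step 1: 10-fold → factor 10
Step 2: 2-fold → factor 2
Step 3: 0.5 mL brought to 5 mL → factor 5/0.5 = 10
Step 4: 1 mL brought to 5 mL → factor 5/1 = 5
Dilution factor to tube B = 20; to tube D = 1000
[tube B]/[tube D] = (factor to tube D)/(factor to tube B) = 1000/20 = 50.0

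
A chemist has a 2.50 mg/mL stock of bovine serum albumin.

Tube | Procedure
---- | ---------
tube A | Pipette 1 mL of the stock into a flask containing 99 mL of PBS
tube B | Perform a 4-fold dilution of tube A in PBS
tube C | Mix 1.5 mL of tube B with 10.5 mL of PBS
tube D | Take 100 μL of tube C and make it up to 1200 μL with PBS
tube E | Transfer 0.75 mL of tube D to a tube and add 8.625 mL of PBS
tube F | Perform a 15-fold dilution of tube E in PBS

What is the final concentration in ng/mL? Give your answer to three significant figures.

Step 1: 1 mL + 99 mL = 100 mL total → factor 100/1 = 100
Step 2: 4-fold → factor 4
Step 3: 1.5 mL + 10.5 mL = 12 mL total → factor 12/1.5 = 8
Step 4: 100 μL brought to 1200 μL → factor 1200/100 = 12
Step 5: 0.75 mL + 8.625 mL = 9.375 mL total → factor 9.375/0.75 = 12.5
Step 6: 15-fold → factor 15
Overall dilution factor = 100 × 4 × 8 × 12 × 12.5 × 15 = 7.2 × 10^6
Final = 2.50 mg/mL / 7.2 × 10^6 = 3.472 × 10^-7 mg/mL = 0.347 ng/mL

0.347 ng/mL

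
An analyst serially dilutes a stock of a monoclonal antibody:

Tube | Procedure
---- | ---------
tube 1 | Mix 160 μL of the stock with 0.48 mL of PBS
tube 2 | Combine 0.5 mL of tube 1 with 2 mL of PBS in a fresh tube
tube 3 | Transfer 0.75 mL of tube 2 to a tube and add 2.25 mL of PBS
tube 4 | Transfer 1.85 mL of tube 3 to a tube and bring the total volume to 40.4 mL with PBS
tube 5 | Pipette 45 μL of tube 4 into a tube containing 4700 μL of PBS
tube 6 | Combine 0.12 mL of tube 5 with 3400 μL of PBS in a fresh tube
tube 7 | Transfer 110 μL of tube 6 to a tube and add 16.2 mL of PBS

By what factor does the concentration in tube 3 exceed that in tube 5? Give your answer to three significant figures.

Step 1: 160 μL + 0.48 mL = 640 μL total → factor 640/160 = 4
Step 2: 0.5 mL + 2 mL = 2.5 mL total → factor 2.5/0.5 = 5
Step 3: 0.75 mL + 2.25 mL = 3 mL total → factor 3/0.75 = 4
Step 4: 1.85 mL brought to 40.4 mL → factor 40.4/1.85 = 21.838
Step 5: 45 μL + 4700 μL = 4745 μL total → factor 4745/45 = 105.44
Dilution factor to tube 3 = 80; to tube 5 = 1.8421 × 10^5
[tube 3]/[tube 5] = (factor to tube 5)/(factor to tube 3) = 1.8421 × 10^5/80 = 2.30 × 10^3

2.30 × 10^3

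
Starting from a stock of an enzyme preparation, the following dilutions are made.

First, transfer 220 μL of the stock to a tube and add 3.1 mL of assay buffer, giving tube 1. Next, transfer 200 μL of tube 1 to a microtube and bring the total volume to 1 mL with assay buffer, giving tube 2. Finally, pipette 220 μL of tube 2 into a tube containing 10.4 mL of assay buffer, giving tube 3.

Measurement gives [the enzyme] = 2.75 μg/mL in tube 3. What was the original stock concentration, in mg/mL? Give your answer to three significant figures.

Step 1: 220 μL + 3.1 mL = 3320 μL total → factor 3320/220 = 15.091
Step 2: 200 μL brought to 1 mL → factor 1000/200 = 5
Step 3: 220 μL + 10.4 mL = 10620 μL total → factor 10620/220 = 48.273
Overall dilution factor = 15.091 × 5 × 48.273 = 3642.4
Stock = 2.75 μg/mL × 3642.4 = 1.002 × 10^4 μg/mL = 10.0 mg/mL

10.0 mg/mL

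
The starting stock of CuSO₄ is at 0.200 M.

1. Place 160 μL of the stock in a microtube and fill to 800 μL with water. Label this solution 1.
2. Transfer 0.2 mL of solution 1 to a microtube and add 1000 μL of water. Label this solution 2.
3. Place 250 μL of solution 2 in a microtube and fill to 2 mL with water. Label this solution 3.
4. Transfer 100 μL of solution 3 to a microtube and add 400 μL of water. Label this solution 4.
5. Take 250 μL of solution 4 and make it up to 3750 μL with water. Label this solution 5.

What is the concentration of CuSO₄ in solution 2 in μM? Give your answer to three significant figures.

6.67 × 10^3 μM

Step 1: 160 μL brought to 800 μL → factor 800/160 = 5
Step 2: 0.2 mL + 1000 μL = 1.2 mL total → factor 1.2/0.2 = 6
Dilution factor through solution 2 = 5 × 6 = 30
[solution 2] = 0.200 M / 30 = 0.006667 M = 6.67 × 10^3 μM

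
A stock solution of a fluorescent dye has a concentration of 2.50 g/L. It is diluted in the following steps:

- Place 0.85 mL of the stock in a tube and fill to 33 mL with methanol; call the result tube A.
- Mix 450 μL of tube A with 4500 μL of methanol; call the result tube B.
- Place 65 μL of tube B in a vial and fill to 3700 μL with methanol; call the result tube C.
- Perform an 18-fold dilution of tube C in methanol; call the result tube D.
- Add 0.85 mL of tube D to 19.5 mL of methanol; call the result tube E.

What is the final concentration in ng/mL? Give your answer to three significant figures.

Step 1: 0.85 mL brought to 33 mL → factor 33/0.85 = 38.824
Step 2: 450 μL + 4500 μL = 4950 μL total → factor 4950/450 = 11
Step 3: 65 μL brought to 3700 μL → factor 3700/65 = 56.923
Step 4: 18-fold → factor 18
Step 5: 0.85 mL + 19.5 mL = 20.35 mL total → factor 20.35/0.85 = 23.941
Overall dilution factor = 38.824 × 11 × 56.923 × 18 × 23.941 = 1.0476 × 10^7
Final = 2.50 g/L / 1.0476 × 10^7 = 2.386 × 10^-7 g/L = 0.239 ng/mL

0.239 ng/mL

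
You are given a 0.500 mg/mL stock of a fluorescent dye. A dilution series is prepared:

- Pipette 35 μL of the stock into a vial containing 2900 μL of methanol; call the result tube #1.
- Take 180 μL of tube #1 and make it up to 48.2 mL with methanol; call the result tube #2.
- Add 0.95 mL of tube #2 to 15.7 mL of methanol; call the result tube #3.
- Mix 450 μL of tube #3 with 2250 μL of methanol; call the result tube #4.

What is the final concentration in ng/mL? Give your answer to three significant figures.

Step 1: 35 μL + 2900 μL = 2935 μL total → factor 2935/35 = 83.857
Step 2: 180 μL brought to 48.2 mL → factor 48200/180 = 267.78
Step 3: 0.95 mL + 15.7 mL = 16.65 mL total → factor 16.65/0.95 = 17.526
Step 4: 450 μL + 2250 μL = 2700 μL total → factor 2700/450 = 6
Overall dilution factor = 83.857 × 267.78 × 17.526 × 6 = 2.3613 × 10^6
Final = 0.500 mg/mL / 2.3613 × 10^6 = 2.117 × 10^-7 mg/mL = 0.212 ng/mL

0.212 ng/mL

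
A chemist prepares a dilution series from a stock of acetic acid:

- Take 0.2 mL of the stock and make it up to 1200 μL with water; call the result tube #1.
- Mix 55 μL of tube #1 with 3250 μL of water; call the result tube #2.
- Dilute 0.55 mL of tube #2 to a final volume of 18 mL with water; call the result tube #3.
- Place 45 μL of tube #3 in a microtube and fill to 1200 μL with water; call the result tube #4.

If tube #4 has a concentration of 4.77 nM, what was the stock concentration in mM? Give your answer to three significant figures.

Step 1: 0.2 mL brought to 1200 μL → factor 1.2/0.2 = 6
Step 2: 55 μL + 3250 μL = 3305 μL total → factor 3305/55 = 60.091
Step 3: 0.55 mL brought to 18 mL → factor 18/0.55 = 32.727
Step 4: 45 μL brought to 1200 μL → factor 1200/45 = 26.667
Overall dilution factor = 6 × 60.091 × 32.727 × 26.667 = 3.1466 × 10^5
Stock = 4.77 nM × 3.1466 × 10^5 = 1.501 × 10^6 nM = 1.50 mM

1.50 mM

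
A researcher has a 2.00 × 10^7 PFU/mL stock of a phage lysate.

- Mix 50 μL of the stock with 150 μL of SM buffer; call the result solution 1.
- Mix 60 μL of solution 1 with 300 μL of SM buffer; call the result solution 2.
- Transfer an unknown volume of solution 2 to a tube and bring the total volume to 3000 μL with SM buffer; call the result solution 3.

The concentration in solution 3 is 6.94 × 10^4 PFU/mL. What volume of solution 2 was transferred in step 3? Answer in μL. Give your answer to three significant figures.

Step 1: 50 μL + 150 μL = 200 μL total → factor 200/50 = 4
Step 2: 60 μL + 300 μL = 360 μL total → factor 360/60 = 6
Step 3: v brought to 3000 μL → factor = 3000 μL/v
Product of known-step factors = 24
Overall factor = 2.00 × 10^7 PFU/mL / (6.94 × 10^4 PFU/mL) = 288.18
Step-3 factor = 288.18 / 24 = 12.008
v = 3000 μL / 12.008 = 250 μL

250 μL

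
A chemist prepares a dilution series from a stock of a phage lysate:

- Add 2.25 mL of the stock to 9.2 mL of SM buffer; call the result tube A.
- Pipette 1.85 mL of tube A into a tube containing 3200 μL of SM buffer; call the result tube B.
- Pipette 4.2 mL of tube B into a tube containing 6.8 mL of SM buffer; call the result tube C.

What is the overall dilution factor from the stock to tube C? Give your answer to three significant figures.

Step 1: 2.25 mL + 9.2 mL = 11.45 mL total → factor 11.45/2.25 = 5.0889
Step 2: 1.85 mL + 3200 μL = 5.05 mL total → factor 5.05/1.85 = 2.7297
Step 3: 4.2 mL + 6.8 mL = 11 mL total → factor 11/4.2 = 2.619
Overall dilution factor = 5.0889 × 2.7297 × 2.619 = 36.382

36.4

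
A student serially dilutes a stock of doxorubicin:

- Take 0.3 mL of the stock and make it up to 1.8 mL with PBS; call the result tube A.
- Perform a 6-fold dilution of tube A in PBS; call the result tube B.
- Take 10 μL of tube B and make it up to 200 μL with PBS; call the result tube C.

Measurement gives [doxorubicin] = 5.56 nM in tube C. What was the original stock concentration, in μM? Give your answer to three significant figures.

4.00 μM

Step 1: 0.3 mL brought to 1.8 mL → factor 1.8/0.3 = 6
Step 2: 6-fold → factor 6
Step 3: 10 μL brought to 200 μL → factor 200/10 = 20
Overall dilution factor = 6 × 6 × 20 = 720
Stock = 5.56 nM × 720 = 4003 nM = 4.00 μM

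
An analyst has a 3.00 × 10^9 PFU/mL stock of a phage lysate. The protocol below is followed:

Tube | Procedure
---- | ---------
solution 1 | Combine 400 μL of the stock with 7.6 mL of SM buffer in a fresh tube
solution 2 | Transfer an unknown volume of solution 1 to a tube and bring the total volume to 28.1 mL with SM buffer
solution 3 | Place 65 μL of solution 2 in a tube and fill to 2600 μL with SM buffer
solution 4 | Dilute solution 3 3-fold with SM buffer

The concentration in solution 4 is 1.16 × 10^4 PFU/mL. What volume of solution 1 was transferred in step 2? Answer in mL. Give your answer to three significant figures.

Step 1: 400 μL + 7.6 mL = 8000 μL total → factor 8000/400 = 20
Step 2: v brought to 28.1 mL → factor = 28.1 mL/v
Step 3: 65 μL brought to 2600 μL → factor 2600/65 = 40
Step 4: 3-fold → factor 3
Product of known-step factors = 2400
Overall factor = 3.00 × 10^9 PFU/mL / (1.16 × 10^4 PFU/mL) = 2.5862 × 10^5
Step-2 factor = 2.5862 × 10^5 / 2400 = 107.76
v = 28.1 mL / 107.76 = 0.261 mL

0.261 mL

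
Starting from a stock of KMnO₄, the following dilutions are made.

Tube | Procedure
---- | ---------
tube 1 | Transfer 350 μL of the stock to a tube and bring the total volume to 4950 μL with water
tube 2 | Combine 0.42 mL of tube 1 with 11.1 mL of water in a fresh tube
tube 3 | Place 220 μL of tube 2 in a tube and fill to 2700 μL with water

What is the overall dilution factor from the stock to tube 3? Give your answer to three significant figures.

4.76 × 10^3

Step 1: 350 μL brought to 4950 μL → factor 4950/350 = 14.143
Step 2: 0.42 mL + 11.1 mL = 11.52 mL total → factor 11.52/0.42 = 27.429
Step 3: 220 μL brought to 2700 μL → factor 2700/220 = 12.273
Overall dilution factor = 14.143 × 27.429 × 12.273 = 4760.8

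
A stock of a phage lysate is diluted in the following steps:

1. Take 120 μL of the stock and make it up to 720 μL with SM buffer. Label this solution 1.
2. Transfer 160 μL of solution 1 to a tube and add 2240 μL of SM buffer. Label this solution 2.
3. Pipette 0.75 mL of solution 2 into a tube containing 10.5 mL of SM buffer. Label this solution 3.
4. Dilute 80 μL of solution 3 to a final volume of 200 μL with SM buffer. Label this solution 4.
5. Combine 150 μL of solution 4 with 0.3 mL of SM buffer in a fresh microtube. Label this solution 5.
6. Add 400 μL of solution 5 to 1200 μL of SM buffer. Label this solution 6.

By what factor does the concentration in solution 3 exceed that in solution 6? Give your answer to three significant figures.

30.0

Step 1: 120 μL brought to 720 μL → factor 720/120 = 6
Step 2: 160 μL + 2240 μL = 2400 μL total → factor 2400/160 = 15
Step 3: 0.75 mL + 10.5 mL = 11.25 mL total → factor 11.25/0.75 = 15
Step 4: 80 μL brought to 200 μL → factor 200/80 = 2.5
Step 5: 150 μL + 0.3 mL = 450 μL total → factor 450/150 = 3
Step 6: 400 μL + 1200 μL = 1600 μL total → factor 1600/400 = 4
Dilution factor to solution 3 = 1350; to solution 6 = 40500
[solution 3]/[solution 6] = (factor to solution 6)/(factor to solution 3) = 40500/1350 = 30.0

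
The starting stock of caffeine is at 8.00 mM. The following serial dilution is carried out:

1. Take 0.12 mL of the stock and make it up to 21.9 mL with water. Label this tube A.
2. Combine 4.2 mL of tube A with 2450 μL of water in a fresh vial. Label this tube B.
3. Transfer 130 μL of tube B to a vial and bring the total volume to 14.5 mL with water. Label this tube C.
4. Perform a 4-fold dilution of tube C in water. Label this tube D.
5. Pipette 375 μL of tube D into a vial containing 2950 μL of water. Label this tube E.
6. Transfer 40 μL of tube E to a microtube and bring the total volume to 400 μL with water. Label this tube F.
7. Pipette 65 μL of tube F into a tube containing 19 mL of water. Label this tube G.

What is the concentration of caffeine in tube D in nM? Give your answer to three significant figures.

62.1 nM

Step 1: 0.12 mL brought to 21.9 mL → factor 21.9/0.12 = 182.5
Step 2: 4.2 mL + 2450 μL = 6.65 mL total → factor 6.65/4.2 = 1.5833
Step 3: 130 μL brought to 14.5 mL → factor 14500/130 = 111.54
Step 4: 4-fold → factor 4
Dilution factor through tube D = 182.5 × 1.5833 × 111.54 × 4 = 1.2892 × 10^5
[tube D] = 8.00 mM / 1.2892 × 10^5 = 6.205 × 10^-5 mM = 62.1 nM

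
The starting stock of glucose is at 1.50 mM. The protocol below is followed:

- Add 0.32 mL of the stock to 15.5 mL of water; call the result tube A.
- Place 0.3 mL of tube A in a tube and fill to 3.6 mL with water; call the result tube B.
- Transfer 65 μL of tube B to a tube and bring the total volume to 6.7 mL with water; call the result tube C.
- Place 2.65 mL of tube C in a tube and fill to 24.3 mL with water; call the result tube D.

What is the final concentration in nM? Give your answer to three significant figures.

Step 1: 0.32 mL + 15.5 mL = 15.82 mL total → factor 15.82/0.32 = 49.438
Step 2: 0.3 mL brought to 3.6 mL → factor 3.6/0.3 = 12
Step 3: 65 μL brought to 6.7 mL → factor 6700/65 = 103.08
Step 4: 2.65 mL brought to 24.3 mL → factor 24.3/2.65 = 9.1698
Overall dilution factor = 49.438 × 12 × 103.08 × 9.1698 = 5.6074 × 10^5
Final = 1.50 mM / 5.6074 × 10^5 = 2.675 × 10^-6 mM = 2.68 nM

2.68 nM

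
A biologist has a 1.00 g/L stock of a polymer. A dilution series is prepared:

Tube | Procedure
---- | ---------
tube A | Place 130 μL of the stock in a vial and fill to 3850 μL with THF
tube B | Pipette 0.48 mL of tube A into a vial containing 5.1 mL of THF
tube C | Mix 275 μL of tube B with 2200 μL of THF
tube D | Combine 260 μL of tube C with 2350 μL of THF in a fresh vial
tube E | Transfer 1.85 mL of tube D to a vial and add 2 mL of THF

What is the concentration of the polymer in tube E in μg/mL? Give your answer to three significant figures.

Step 1: 130 μL brought to 3850 μL → factor 3850/130 = 29.615
Step 2: 0.48 mL + 5.1 mL = 5.58 mL total → factor 5.58/0.48 = 11.625
Step 3: 275 μL + 2200 μL = 2475 μL total → factor 2475/275 = 9
Step 4: 260 μL + 2350 μL = 2610 μL total → factor 2610/260 = 10.038
Step 5: 1.85 mL + 2 mL = 3.85 mL total → factor 3.85/1.85 = 2.0811
Overall dilution factor = 29.615 × 11.625 × 9 × 10.038 × 2.0811 = 64731
Final = 1.00 g/L / 64731 = 1.545 × 10^-5 g/L = 0.0154 μg/mL

0.0154 μg/mL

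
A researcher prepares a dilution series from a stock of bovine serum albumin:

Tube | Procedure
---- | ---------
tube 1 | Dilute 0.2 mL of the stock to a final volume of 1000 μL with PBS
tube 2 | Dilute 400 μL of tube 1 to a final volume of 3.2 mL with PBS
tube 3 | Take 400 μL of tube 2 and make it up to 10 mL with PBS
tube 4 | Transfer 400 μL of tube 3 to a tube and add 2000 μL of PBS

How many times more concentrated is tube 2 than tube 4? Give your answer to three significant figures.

Step 1: 0.2 mL brought to 1000 μL → factor 1/0.2 = 5
Step 2: 400 μL brought to 3.2 mL → factor 3200/400 = 8
Step 3: 400 μL brought to 10 mL → factor 10000/400 = 25
Step 4: 400 μL + 2000 μL = 2400 μL total → factor 2400/400 = 6
Dilution factor to tube 2 = 40; to tube 4 = 6000
[tube 2]/[tube 4] = (factor to tube 4)/(factor to tube 2) = 6000/40 = 150

150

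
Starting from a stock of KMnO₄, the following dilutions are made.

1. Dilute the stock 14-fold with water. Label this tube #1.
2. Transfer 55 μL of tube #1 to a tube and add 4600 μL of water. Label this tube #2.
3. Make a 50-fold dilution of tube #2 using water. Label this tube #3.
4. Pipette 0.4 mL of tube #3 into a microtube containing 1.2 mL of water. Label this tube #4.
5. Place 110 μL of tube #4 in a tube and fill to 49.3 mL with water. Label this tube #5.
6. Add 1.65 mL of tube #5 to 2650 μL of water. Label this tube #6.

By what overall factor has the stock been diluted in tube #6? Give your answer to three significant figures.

2.77 × 10^8

Step 1: 14-fold → factor 14
Step 2: 55 μL + 4600 μL = 4655 μL total → factor 4655/55 = 84.636
Step 3: 50-fold → factor 50
Step 4: 0.4 mL + 1.2 mL = 1.6 mL total → factor 1.6/0.4 = 4
Step 5: 110 μL brought to 49.3 mL → factor 49300/110 = 448.18
Step 6: 1.65 mL + 2650 μL = 4.3 mL total → factor 4.3/1.65 = 2.6061
Overall dilution factor = 14 × 84.636 × 50 × 4 × 448.18 × 2.6061 = 2.7679 × 10^8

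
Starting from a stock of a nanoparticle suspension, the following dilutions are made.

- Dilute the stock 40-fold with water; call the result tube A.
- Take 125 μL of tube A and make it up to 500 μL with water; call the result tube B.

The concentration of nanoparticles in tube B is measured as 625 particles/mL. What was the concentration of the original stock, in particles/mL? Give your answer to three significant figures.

1.00 × 10^5 particles/mL

Step 1: 40-fold → factor 40
Step 2: 125 μL brought to 500 μL → factor 500/125 = 4
Overall dilution factor = 40 × 4 = 160
Stock = 625 particles/mL × 160 = 1.00 × 10^5 particles/mL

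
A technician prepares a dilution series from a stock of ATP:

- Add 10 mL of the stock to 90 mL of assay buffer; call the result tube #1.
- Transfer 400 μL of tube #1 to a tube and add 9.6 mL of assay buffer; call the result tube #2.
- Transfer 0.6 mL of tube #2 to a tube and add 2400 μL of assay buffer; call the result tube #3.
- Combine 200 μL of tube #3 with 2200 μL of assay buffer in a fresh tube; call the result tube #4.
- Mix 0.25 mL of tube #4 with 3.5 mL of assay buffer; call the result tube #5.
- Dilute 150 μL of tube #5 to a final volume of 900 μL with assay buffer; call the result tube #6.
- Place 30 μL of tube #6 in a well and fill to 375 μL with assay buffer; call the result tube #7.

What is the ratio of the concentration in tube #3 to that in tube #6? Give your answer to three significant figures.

1.08 × 10^3

Step 1: 10 mL + 90 mL = 100 mL total → factor 100/10 = 10
Step 2: 400 μL + 9.6 mL = 10000 μL total → factor 10000/400 = 25
Step 3: 0.6 mL + 2400 μL = 3 mL total → factor 3/0.6 = 5
Step 4: 200 μL + 2200 μL = 2400 μL total → factor 2400/200 = 12
Step 5: 0.25 mL + 3.5 mL = 3.75 mL total → factor 3.75/0.25 = 15
Step 6: 150 μL brought to 900 μL → factor 900/150 = 6
Dilution factor to tube #3 = 1250; to tube #6 = 1.35 × 10^6
[tube #3]/[tube #6] = (factor to tube #6)/(factor to tube #3) = 1.35 × 10^6/1250 = 1.08 × 10^3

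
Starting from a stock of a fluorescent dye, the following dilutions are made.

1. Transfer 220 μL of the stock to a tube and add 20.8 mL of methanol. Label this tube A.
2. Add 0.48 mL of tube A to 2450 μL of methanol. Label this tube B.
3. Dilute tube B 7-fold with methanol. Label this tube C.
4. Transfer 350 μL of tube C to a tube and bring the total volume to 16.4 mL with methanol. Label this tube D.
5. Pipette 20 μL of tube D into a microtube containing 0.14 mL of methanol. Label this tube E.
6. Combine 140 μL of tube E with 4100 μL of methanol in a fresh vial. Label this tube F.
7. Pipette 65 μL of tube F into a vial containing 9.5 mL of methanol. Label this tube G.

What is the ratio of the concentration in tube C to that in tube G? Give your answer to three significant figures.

Step 1: 220 μL + 20.8 mL = 21020 μL total → factor 21020/220 = 95.545
Step 2: 0.48 mL + 2450 μL = 2.93 mL total → factor 2.93/0.48 = 6.1042
Step 3: 7-fold → factor 7
Step 4: 350 μL brought to 16.4 mL → factor 16400/350 = 46.857
Step 5: 20 μL + 0.14 mL = 160 μL total → factor 160/20 = 8
Step 6: 140 μL + 4100 μL = 4240 μL total → factor 4240/140 = 30.286
Step 7: 65 μL + 9.5 mL = 9565 μL total → factor 9565/65 = 147.15
Dilution factor to tube C = 4082.6; to tube G = 6.8204 × 10^9
[tube C]/[tube G] = (factor to tube G)/(factor to tube C) = 6.8204 × 10^9/4082.6 = 1.67 × 10^6

1.67 × 10^6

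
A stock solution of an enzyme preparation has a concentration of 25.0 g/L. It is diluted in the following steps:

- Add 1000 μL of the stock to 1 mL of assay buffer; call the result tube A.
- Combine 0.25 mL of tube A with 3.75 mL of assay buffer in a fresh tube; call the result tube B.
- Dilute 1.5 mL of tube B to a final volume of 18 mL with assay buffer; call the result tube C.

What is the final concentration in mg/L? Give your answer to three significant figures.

Step 1: 1000 μL + 1 mL = 2000 μL total → factor 2000/1000 = 2
Step 2: 0.25 mL + 3.75 mL = 4 mL total → factor 4/0.25 = 16
Step 3: 1.5 mL brought to 18 mL → factor 18/1.5 = 12
Overall dilution factor = 2 × 16 × 12 = 384
Final = 25.0 g/L / 384 = 0.06510 g/L = 65.1 mg/L

65.1 mg/L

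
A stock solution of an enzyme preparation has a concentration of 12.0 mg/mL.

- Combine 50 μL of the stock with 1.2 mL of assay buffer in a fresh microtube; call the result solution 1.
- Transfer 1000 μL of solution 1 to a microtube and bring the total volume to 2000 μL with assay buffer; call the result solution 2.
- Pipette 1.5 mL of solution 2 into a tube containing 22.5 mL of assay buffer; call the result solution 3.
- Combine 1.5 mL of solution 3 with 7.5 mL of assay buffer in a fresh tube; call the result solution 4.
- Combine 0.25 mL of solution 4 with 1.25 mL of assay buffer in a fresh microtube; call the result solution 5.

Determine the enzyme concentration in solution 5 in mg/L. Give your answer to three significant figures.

0.417 mg/L

Step 1: 50 μL + 1.2 mL = 1250 μL total → factor 1250/50 = 25
Step 2: 1000 μL brought to 2000 μL → factor 2000/1000 = 2
Step 3: 1.5 mL + 22.5 mL = 24 mL total → factor 24/1.5 = 16
Step 4: 1.5 mL + 7.5 mL = 9 mL total → factor 9/1.5 = 6
Step 5: 0.25 mL + 1.25 mL = 1.5 mL total → factor 1.5/0.25 = 6
Overall dilution factor = 25 × 2 × 16 × 6 × 6 = 28800
Final = 12.0 mg/mL / 28800 = 0.0004167 mg/mL = 0.417 mg/L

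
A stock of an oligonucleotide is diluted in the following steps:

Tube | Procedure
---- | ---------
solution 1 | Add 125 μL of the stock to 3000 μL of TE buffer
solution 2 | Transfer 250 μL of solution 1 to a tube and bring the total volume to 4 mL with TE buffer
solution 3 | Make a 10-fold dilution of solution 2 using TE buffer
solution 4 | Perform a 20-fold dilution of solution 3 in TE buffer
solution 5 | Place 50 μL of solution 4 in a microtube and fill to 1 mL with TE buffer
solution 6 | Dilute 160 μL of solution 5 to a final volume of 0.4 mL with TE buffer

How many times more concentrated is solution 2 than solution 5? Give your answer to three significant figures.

Step 1: 125 μL + 3000 μL = 3125 μL total → factor 3125/125 = 25
Step 2: 250 μL brought to 4 mL → factor 4000/250 = 16
Step 3: 10-fold → factor 10
Step 4: 20-fold → factor 20
Step 5: 50 μL brought to 1 mL → factor 1000/50 = 20
Dilution factor to solution 2 = 400; to solution 5 = 1.6 × 10^6
[solution 2]/[solution 5] = (factor to solution 5)/(factor to solution 2) = 1.6 × 10^6/400 = 4.00 × 10^3

4.00 × 10^3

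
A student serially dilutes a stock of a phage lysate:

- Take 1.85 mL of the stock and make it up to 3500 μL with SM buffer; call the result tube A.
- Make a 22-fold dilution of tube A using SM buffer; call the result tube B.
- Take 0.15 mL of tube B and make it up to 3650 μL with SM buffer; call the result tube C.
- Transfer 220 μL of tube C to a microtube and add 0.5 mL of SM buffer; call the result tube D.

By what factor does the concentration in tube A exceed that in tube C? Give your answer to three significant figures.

535

Step 1: 1.85 mL brought to 3500 μL → factor 3.5/1.85 = 1.8919
Step 2: 22-fold → factor 22
Step 3: 0.15 mL brought to 3650 μL → factor 3.65/0.15 = 24.333
Dilution factor to tube A = 1.8919; to tube C = 1012.8
[tube A]/[tube C] = (factor to tube C)/(factor to tube A) = 1012.8/1.8919 = 535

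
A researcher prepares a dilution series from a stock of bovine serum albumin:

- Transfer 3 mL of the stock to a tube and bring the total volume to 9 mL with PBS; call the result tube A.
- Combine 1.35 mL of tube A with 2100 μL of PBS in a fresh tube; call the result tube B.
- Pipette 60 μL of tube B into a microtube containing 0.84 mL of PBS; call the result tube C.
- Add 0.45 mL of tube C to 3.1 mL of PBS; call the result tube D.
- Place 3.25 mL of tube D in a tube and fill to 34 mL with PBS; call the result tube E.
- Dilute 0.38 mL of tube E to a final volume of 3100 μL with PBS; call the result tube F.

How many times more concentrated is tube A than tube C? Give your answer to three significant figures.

38.3

Step 1: 3 mL brought to 9 mL → factor 9/3 = 3
Step 2: 1.35 mL + 2100 μL = 3.45 mL total → factor 3.45/1.35 = 2.5556
Step 3: 60 μL + 0.84 mL = 900 μL total → factor 900/60 = 15
Dilution factor to tube A = 3; to tube C = 115
[tube A]/[tube C] = (factor to tube C)/(factor to tube A) = 115/3 = 38.3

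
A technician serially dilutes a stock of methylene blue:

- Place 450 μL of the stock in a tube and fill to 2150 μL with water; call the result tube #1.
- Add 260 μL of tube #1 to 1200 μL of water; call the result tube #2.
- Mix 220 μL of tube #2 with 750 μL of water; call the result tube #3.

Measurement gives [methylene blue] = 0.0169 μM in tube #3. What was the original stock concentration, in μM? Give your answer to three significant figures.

2.00 μM

Step 1: 450 μL brought to 2150 μL → factor 2150/450 = 4.7778
Step 2: 260 μL + 1200 μL = 1460 μL total → factor 1460/260 = 5.6154
Step 3: 220 μL + 750 μL = 970 μL total → factor 970/220 = 4.4091
Overall dilution factor = 4.7778 × 5.6154 × 4.4091 = 118.29
Stock = 0.0169 μM × 118.29 = 2.00 μM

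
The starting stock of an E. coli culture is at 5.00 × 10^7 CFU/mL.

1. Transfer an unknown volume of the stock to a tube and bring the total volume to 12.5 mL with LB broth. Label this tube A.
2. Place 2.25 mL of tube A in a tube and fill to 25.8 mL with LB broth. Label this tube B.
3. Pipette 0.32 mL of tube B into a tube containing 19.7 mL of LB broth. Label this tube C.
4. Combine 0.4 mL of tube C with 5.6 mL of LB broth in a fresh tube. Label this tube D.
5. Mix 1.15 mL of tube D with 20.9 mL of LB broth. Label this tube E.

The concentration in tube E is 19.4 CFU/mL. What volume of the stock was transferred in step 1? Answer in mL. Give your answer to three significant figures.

Step 1: v brought to 12.5 mL → factor = 12.5 mL/v
Step 2: 2.25 mL brought to 25.8 mL → factor 25.8/2.25 = 11.467
Step 3: 0.32 mL + 19.7 mL = 20.02 mL total → factor 20.02/0.32 = 62.562
Step 4: 0.4 mL + 5.6 mL = 6 mL total → factor 6/0.4 = 15
Step 5: 1.15 mL + 20.9 mL = 22.05 mL total → factor 22.05/1.15 = 19.174
Product of known-step factors = 2.0633 × 10^5
Overall factor = 5.00 × 10^7 CFU/mL / (19.4 CFU/mL) = 2.5773 × 10^6
Step-1 factor = 2.5773 × 10^6 / 2.0633 × 10^5 = 12.492
v = 12.5 mL / 12.492 = 1.00 mL

1.00 mL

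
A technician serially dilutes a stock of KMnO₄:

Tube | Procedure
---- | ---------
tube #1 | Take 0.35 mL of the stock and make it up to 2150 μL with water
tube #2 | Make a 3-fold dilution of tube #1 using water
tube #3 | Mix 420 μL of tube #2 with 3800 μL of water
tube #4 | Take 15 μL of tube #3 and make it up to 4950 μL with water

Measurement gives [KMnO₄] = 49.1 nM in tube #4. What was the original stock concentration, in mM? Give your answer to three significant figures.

3.00 mM

Step 1: 0.35 mL brought to 2150 μL → factor 2.15/0.35 = 6.1429
Step 2: 3-fold → factor 3
Step 3: 420 μL + 3800 μL = 4220 μL total → factor 4220/420 = 10.048
Step 4: 15 μL brought to 4950 μL → factor 4950/15 = 330
Overall dilution factor = 6.1429 × 3 × 10.048 × 330 = 61104
Stock = 49.1 nM × 61104 = 3.000 × 10^6 nM = 3.00 mM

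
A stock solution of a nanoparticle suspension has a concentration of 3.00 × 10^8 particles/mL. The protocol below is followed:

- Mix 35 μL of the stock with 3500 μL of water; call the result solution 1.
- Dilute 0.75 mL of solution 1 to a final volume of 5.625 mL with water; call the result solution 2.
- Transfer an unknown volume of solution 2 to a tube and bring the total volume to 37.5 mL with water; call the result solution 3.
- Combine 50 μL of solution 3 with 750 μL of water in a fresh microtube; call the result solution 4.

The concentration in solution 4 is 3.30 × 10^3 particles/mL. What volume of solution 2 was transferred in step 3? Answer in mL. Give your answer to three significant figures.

Step 1: 35 μL + 3500 μL = 3535 μL total → factor 3535/35 = 101
Step 2: 0.75 mL brought to 5.625 mL → factor 5.625/0.75 = 7.5
Step 3: v brought to 37.5 mL → factor = 37.5 mL/v
Step 4: 50 μL + 750 μL = 800 μL total → factor 800/50 = 16
Product of known-step factors = 12120
Overall factor = 3.00 × 10^8 particles/mL / (3.30 × 10^3 particles/mL) = 90909
Step-3 factor = 90909 / 12120 = 7.5008
v = 37.5 mL / 7.5008 = 5.00 mL

5.00 mL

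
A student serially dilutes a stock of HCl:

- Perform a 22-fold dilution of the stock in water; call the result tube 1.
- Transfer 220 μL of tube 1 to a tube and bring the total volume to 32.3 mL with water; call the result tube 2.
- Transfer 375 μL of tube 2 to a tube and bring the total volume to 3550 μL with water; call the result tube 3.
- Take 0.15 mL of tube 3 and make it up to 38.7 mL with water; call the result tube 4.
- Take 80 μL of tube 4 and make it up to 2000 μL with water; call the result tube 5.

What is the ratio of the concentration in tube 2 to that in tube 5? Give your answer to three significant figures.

Step 1: 22-fold → factor 22
Step 2: 220 μL brought to 32.3 mL → factor 32300/220 = 146.82
Step 3: 375 μL brought to 3550 μL → factor 3550/375 = 9.4667
Step 4: 0.15 mL brought to 38.7 mL → factor 38.7/0.15 = 258
Step 5: 80 μL brought to 2000 μL → factor 2000/80 = 25
Dilution factor to tube 2 = 3230; to tube 5 = 1.9722 × 10^8
[tube 2]/[tube 5] = (factor to tube 5)/(factor to tube 2) = 1.9722 × 10^8/3230 = 6.11 × 10^4

6.11 × 10^4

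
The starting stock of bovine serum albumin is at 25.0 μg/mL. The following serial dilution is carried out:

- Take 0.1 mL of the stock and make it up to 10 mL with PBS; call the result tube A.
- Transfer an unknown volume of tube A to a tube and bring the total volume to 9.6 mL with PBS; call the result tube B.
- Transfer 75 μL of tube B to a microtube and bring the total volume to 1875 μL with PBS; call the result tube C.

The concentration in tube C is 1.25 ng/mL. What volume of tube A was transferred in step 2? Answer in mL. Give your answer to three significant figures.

Step 1: 0.1 mL brought to 10 mL → factor 10/0.1 = 100
Step 2: v brought to 9.6 mL → factor = 9.6 mL/v
Step 3: 75 μL brought to 1875 μL → factor 1875/75 = 25
Product of known-step factors = 2500
Overall factor = 25.0 μg/mL / (1.25 ng/mL) = 20000
Step-2 factor = 20000 / 2500 = 8
v = 9.6 mL / 8 = 1.20 mL

1.20 mL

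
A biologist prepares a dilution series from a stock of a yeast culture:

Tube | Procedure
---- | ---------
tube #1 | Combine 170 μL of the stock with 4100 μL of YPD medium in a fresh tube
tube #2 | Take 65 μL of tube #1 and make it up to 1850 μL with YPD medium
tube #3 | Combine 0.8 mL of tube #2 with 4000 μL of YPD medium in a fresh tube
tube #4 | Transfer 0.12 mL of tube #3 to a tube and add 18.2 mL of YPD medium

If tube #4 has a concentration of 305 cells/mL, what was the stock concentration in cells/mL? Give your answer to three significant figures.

Step 1: 170 μL + 4100 μL = 4270 μL total → factor 4270/170 = 25.118
Step 2: 65 μL brought to 1850 μL → factor 1850/65 = 28.462
Step 3: 0.8 mL + 4000 μL = 4.8 mL total → factor 4.8/0.8 = 6
Step 4: 0.12 mL + 18.2 mL = 18.32 mL total → factor 18.32/0.12 = 152.67
Overall dilution factor = 25.118 × 28.462 × 6 × 152.67 = 6.5484 × 10^5
Stock = 305 cells/mL × 6.5484 × 10^5 = 2.00 × 10^8 cells/mL

2.00 × 10^8 cells/mL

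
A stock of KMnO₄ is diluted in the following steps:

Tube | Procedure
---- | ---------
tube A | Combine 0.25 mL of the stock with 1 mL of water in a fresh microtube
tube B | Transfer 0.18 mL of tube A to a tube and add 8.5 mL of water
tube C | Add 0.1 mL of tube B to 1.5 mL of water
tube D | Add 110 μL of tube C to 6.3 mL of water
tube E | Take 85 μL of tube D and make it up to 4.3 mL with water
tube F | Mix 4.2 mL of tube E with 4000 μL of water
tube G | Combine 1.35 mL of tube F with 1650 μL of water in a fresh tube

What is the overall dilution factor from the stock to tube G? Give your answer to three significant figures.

Step 1: 0.25 mL + 1 mL = 1.25 mL total → factor 1.25/0.25 = 5
Step 2: 0.18 mL + 8.5 mL = 8.68 mL total → factor 8.68/0.18 = 48.222
Step 3: 0.1 mL + 1.5 mL = 1.6 mL total → factor 1.6/0.1 = 16
Step 4: 110 μL + 6.3 mL = 6410 μL total → factor 6410/110 = 58.273
Step 5: 85 μL brought to 4.3 mL → factor 4300/85 = 50.588
Step 6: 4.2 mL + 4000 μL = 8.2 mL total → factor 8.2/4.2 = 1.9524
Step 7: 1.35 mL + 1650 μL = 3 mL total → factor 3/1.35 = 2.2222
Overall dilution factor = 5 × 48.222 × 16 × 58.273 × 50.588 × 1.9524 × 2.2222 = 4.9341 × 10^7

4.93 × 10^7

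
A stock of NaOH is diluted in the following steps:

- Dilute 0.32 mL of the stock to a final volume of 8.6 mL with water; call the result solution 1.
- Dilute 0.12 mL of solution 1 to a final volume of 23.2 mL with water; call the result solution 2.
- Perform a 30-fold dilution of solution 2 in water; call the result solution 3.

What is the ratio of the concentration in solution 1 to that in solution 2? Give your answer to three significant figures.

193

Step 1: 0.32 mL brought to 8.6 mL → factor 8.6/0.32 = 26.875
Step 2: 0.12 mL brought to 23.2 mL → factor 23.2/0.12 = 193.33
Dilution factor to solution 1 = 26.875; to solution 2 = 5195.8
[solution 1]/[solution 2] = (factor to solution 2)/(factor to solution 1) = 5195.8/26.875 = 193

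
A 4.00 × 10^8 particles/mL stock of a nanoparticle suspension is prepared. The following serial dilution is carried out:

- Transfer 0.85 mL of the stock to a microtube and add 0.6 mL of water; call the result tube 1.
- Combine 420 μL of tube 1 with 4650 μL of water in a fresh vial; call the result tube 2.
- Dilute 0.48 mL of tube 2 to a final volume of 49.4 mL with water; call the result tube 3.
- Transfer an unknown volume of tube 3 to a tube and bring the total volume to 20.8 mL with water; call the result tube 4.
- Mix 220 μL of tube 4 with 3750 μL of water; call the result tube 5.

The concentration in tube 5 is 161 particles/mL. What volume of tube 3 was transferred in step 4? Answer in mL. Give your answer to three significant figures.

0.320 mL

Step 1: 0.85 mL + 0.6 mL = 1.45 mL total → factor 1.45/0.85 = 1.7059
Step 2: 420 μL + 4650 μL = 5070 μL total → factor 5070/420 = 12.071
Step 3: 0.48 mL brought to 49.4 mL → factor 49.4/0.48 = 102.92
Step 4: v brought to 20.8 mL → factor = 20.8 mL/v
Step 5: 220 μL + 3750 μL = 3970 μL total → factor 3970/220 = 18.045
Product of known-step factors = 38244
Overall factor = 4.00 × 10^8 particles/mL / (161 particles/mL) = 2.4845 × 10^6
Step-4 factor = 2.4845 × 10^6 / 38244 = 64.964
v = 20.8 mL / 64.964 = 0.320 mL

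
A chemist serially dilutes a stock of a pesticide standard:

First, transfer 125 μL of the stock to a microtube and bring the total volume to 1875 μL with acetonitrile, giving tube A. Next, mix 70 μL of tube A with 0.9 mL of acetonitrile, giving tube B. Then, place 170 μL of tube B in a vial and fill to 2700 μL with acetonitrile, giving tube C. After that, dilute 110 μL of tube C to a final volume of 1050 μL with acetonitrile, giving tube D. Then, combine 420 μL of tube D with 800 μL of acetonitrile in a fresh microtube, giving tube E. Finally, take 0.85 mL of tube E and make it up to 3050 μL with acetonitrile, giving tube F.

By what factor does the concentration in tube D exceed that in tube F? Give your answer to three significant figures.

Step 1: 125 μL brought to 1875 μL → factor 1875/125 = 15
Step 2: 70 μL + 0.9 mL = 970 μL total → factor 970/70 = 13.857
Step 3: 170 μL brought to 2700 μL → factor 2700/170 = 15.882
Step 4: 110 μL brought to 1050 μL → factor 1050/110 = 9.5455
Step 5: 420 μL + 800 μL = 1220 μL total → factor 1220/420 = 2.9048
Step 6: 0.85 mL brought to 3050 μL → factor 3.05/0.85 = 3.5882
Dilution factor to tube D = 31512; to tube F = 3.2845 × 10^5
[tube D]/[tube F] = (factor to tube F)/(factor to tube D) = 3.2845 × 10^5/31512 = 10.4

10.4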